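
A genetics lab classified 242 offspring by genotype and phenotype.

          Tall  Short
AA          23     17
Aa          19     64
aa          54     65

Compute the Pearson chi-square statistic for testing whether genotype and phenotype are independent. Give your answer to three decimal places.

16.697

Row totals: 40, 83, 119. Column totals: 96, 146. Grand total N = 242.
Expected counts (row total × column total / N):
  AA, Tall: 40×96/242 = 15.8678
  AA, Short: 40×146/242 = 24.1322
  Aa, Tall: 83×96/242 = 32.9256
  Aa, Short: 83×146/242 = 50.0744
  aa, Tall: 119×96/242 = 47.2066
  aa, Short: 119×146/242 = 71.7934
Contributions (O − E)²/E:
  (23 − 15.8678)²/15.8678 = 3.2058
  (17 − 24.1322)²/24.1322 = 2.1079
  (19 − 32.9256)²/32.9256 = 5.8897
  (64 − 50.0744)²/50.0744 = 3.8727
  (54 − 47.2066)²/47.2066 = 0.9776
  (65 − 71.7934)²/71.7934 = 0.6428
χ² = 3.2058 + 2.1079 + 5.8897 + 3.8727 + 0.9776 + 0.6428 = 16.697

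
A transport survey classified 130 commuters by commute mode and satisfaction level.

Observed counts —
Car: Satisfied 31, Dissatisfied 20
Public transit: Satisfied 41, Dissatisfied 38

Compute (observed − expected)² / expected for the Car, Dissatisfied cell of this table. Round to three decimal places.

Row total (Car) = 51; column total (Dissatisfied) = 58; N = 130.
Expected count E = 51 × 58 / 130 = 22.7538.
Contribution = (O − E)²/E = (20 − 22.7538)² / 22.7538 = 0.333.

0.333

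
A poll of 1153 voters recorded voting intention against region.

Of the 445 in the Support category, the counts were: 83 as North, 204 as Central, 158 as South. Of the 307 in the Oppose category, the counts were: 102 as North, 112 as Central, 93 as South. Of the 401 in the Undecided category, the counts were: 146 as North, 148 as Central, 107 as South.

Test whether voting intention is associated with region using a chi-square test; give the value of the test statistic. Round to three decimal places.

Row totals: 445, 307, 401. Column totals: 331, 464, 358. Grand total N = 1153.
Expected counts (row total × column total / N):
  Support, North: 445×331/1153 = 127.7493
  Support, Central: 445×464/1153 = 179.0807
  Support, South: 445×358/1153 = 138.1700
  Oppose, North: 307×331/1153 = 88.1327
  Oppose, Central: 307×464/1153 = 123.5455
  Oppose, South: 307×358/1153 = 95.3218
  Undecided, North: 401×331/1153 = 115.1180
  Undecided, Central: 401×464/1153 = 161.3738
  Undecided, South: 401×358/1153 = 124.5082
Contributions (O − E)²/E:
  (83 − 127.7493)²/127.7493 = 15.6752
  (204 − 179.0807)²/179.0807 = 3.4676
  (158 − 138.1700)²/138.1700 = 2.8460
  (102 − 88.1327)²/88.1327 = 2.1820
  (112 − 123.5455)²/123.5455 = 1.0789
  (93 − 95.3218)²/95.3218 = 0.0566
  (146 − 115.1180)²/115.1180 = 8.2845
  (148 − 161.3738)²/161.3738 = 1.1083
  (107 − 124.5082)²/124.5082 = 2.4620
χ² = 15.6752 + 3.4676 + 2.8460 + 2.1820 + 1.0789 + 0.0566 + 8.2845 + 1.1083 + 2.4620 = 37.161

37.161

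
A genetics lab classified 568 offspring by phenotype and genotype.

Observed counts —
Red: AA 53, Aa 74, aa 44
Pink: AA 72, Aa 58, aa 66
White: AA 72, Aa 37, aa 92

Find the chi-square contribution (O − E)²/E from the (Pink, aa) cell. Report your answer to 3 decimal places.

0.197

Row total (Pink) = 196; column total (aa) = 202; N = 568.
Expected count E = 196 × 202 / 568 = 69.7042.
Contribution = (O − E)²/E = (66 − 69.7042)² / 69.7042 = 0.197.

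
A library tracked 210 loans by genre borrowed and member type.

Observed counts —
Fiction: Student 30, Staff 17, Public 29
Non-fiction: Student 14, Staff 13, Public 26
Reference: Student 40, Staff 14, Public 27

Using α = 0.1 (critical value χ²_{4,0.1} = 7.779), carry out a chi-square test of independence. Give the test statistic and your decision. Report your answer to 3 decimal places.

7.202; fail to reject H₀

Row totals: 76, 53, 81. Column totals: 84, 44, 82. Grand total N = 210.
Expected counts (row total × column total / N):
  Fiction, Student: 76×84/210 = 30.4000
  Fiction, Staff: 76×44/210 = 15.9238
  Fiction, Public: 76×82/210 = 29.6762
  Non-fiction, Student: 53×84/210 = 21.2000
  Non-fiction, Staff: 53×44/210 = 11.1048
  Non-fiction, Public: 53×82/210 = 20.6952
  Reference, Student: 81×84/210 = 32.4000
  Reference, Staff: 81×44/210 = 16.9714
  Reference, Public: 81×82/210 = 31.6286
Contributions (O − E)²/E:
  (30 − 30.4000)²/30.4000 = 0.0053
  (17 − 15.9238)²/15.9238 = 0.0727
  (29 − 29.6762)²/29.6762 = 0.0154
  (14 − 21.2000)²/21.2000 = 2.4453
  (13 − 11.1048)²/11.1048 = 0.3234
  (26 − 20.6952)²/20.6952 = 1.3598
  (40 − 32.4000)²/32.4000 = 1.7827
  (14 − 16.9714)²/16.9714 = 0.5202
  (27 − 31.6286)²/31.6286 = 0.6774
χ² = 0.0053 + 0.0727 + 0.0154 + 2.4453 + 0.3234 + 1.3598 + 1.7827 + 0.5202 + 0.6774 = 7.202
df = (3−1)(3−1) = 4. Since 7.202 < 7.779, fail to reject the null hypothesis of independence at α = 0.1.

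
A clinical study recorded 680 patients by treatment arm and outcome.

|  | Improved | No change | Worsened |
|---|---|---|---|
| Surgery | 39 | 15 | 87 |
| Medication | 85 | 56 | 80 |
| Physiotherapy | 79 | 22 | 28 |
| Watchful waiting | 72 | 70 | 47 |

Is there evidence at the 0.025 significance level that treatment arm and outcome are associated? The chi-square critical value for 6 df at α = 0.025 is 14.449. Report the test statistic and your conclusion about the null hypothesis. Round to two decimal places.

Row totals: 141, 221, 129, 189. Column totals: 275, 163, 242. Grand total N = 680.
Expected counts (row total × column total / N):
  Surgery, Improved: 141×275/680 = 57.022
  Surgery, No change: 141×163/680 = 33.799
  Surgery, Worsened: 141×242/680 = 50.179
  Medication, Improved: 221×275/680 = 89.375
  Medication, No change: 221×163/680 = 52.975
  Medication, Worsened: 221×242/680 = 78.650
  Physiotherapy, Improved: 129×275/680 = 52.169
  Physiotherapy, No change: 129×163/680 = 30.922
  Physiotherapy, Worsened: 129×242/680 = 45.909
  Watchful waiting, Improved: 189×275/680 = 76.434
  Watchful waiting, No change: 189×163/680 = 45.304
  Watchful waiting, Worsened: 189×242/680 = 67.262
Contributions (O − E)²/E:
  (39 − 57.022)²/57.022 = 5.6959
  (15 − 33.799)²/33.799 = 10.4560
  (87 − 50.179)²/50.179 = 27.0190
  (85 − 89.375)²/89.375 = 0.2142
  (56 − 52.975)²/52.975 = 0.1727
  (80 − 78.650)²/78.650 = 0.0232
  (79 − 52.169)²/52.169 = 13.7994
  (22 − 30.922)²/30.922 = 2.5743
  (28 − 45.909)²/45.909 = 6.9863
  (72 − 76.434)²/76.434 = 0.2572
  (70 − 45.304)²/45.304 = 13.4622
  (47 − 67.262)²/67.262 = 6.1037
χ² = 5.6959 + 10.4560 + 27.0190 + 0.2142 + 0.1727 + 0.0232 + 13.7994 + 2.5743 + 6.9863 + 0.2572 + 13.4622 + 6.1037 = 86.76
df = (4−1)(3−1) = 6. Since 86.76 > 14.449, reject the null hypothesis of independence at α = 0.025.

86.76; reject H₀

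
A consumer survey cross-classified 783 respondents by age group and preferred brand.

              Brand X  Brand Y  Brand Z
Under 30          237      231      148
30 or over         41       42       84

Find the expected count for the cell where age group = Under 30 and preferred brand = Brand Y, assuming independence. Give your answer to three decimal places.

Row total (Under 30) = 616; column total (Brand Y) = 273; grand total N = 783.
Expected count = (row total × column total) / N = 616 × 273 / 783 = 214.774.

214.774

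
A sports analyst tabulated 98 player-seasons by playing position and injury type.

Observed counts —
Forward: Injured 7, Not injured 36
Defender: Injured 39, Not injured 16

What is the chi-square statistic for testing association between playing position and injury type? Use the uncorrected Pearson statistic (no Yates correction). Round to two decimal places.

28.92

Row totals: 43, 55. Column totals: 46, 52. Grand total N = 98.
Expected counts (row total × column total / N):
  Forward, Injured: 43×46/98 = 20.184
  Forward, Not injured: 43×52/98 = 22.816
  Defender, Injured: 55×46/98 = 25.816
  Defender, Not injured: 55×52/98 = 29.184
Contributions (O − E)²/E:
  (7 − 20.184)²/20.184 = 8.6117
  (36 − 22.816)²/22.816 = 7.6182
  (39 − 25.816)²/25.816 = 6.7330
  (16 − 29.184)²/29.184 = 5.9559
χ² = 8.6117 + 7.6182 + 6.7330 + 5.9559 = 28.92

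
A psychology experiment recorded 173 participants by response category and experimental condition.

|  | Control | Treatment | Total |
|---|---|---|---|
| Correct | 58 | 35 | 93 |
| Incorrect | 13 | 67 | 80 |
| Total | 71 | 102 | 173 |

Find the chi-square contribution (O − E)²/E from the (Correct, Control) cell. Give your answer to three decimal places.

10.305

Row total (Correct) = 93; column total (Control) = 71; N = 173.
Expected count E = 93 × 71 / 173 = 38.1676.
Contribution = (O − E)²/E = (58 − 38.1676)² / 38.1676 = 10.305.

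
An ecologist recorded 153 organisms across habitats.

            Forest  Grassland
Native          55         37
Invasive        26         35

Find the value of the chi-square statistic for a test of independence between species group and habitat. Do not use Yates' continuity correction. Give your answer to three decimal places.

4.335

Row totals: 92, 61. Column totals: 81, 72. Grand total N = 153.
Expected counts (row total × column total / N):
  Native, Forest: 92×81/153 = 48.7059
  Native, Grassland: 92×72/153 = 43.2941
  Invasive, Forest: 61×81/153 = 32.2941
  Invasive, Grassland: 61×72/153 = 28.7059
Contributions (O − E)²/E:
  (55 − 48.7059)²/48.7059 = 0.8134
  (37 − 43.2941)²/43.2941 = 0.9150
  (26 − 32.2941)²/32.2941 = 1.2267
  (35 − 28.7059)²/28.7059 = 1.3801
χ² = 0.8134 + 0.9150 + 1.2267 + 1.3801 = 4.335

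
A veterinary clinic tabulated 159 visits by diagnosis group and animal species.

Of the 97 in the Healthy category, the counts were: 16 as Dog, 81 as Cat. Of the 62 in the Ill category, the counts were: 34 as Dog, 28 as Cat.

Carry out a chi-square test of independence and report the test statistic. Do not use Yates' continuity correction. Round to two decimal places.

Row totals: 97, 62. Column totals: 50, 109. Grand total N = 159.
Expected counts (row total × column total / N):
  Healthy, Dog: 97×50/159 = 30.503
  Healthy, Cat: 97×109/159 = 66.497
  Ill, Dog: 62×50/159 = 19.497
  Ill, Cat: 62×109/159 = 42.503
Contributions (O − E)²/E:
  (16 − 30.503)²/30.503 = 6.8956
  (81 − 66.497)²/66.497 = 3.1631
  (34 − 19.497)²/19.497 = 10.7882
  (28 − 42.503)²/42.503 = 4.9488
χ² = 6.8956 + 3.1631 + 10.7882 + 4.9488 = 25.80

25.80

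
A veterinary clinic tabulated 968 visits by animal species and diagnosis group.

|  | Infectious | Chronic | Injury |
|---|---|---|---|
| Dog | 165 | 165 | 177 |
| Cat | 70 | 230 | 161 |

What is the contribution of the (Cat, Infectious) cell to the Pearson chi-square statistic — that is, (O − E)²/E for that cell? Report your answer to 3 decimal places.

Row total (Cat) = 461; column total (Infectious) = 235; N = 968.
Expected count E = 461 × 235 / 968 = 111.9163.
Contribution = (O − E)²/E = (70 − 111.9163)² / 111.9163 = 15.699.

15.699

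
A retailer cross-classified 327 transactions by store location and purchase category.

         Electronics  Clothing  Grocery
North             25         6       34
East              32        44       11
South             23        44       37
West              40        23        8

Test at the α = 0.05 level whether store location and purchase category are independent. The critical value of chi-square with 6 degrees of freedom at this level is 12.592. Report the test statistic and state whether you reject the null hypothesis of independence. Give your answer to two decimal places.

Row totals: 65, 87, 104, 71. Column totals: 120, 117, 90. Grand total N = 327.
Expected counts (row total × column total / N):
  North, Electronics: 65×120/327 = 23.853
  North, Clothing: 65×117/327 = 23.257
  North, Grocery: 65×90/327 = 17.890
  East, Electronics: 87×120/327 = 31.927
  East, Clothing: 87×117/327 = 31.128
  East, Grocery: 87×90/327 = 23.945
  South, Electronics: 104×120/327 = 38.165
  South, Clothing: 104×117/327 = 37.211
  South, Grocery: 104×90/327 = 28.624
  West, Electronics: 71×120/327 = 26.055
  West, Clothing: 71×117/327 = 25.404
  West, Grocery: 71×90/327 = 19.541
Contributions (O − E)²/E:
  (25 − 23.853)²/23.853 = 0.0552
  (6 − 23.257)²/23.257 = 12.8049
  (34 − 17.890)²/17.890 = 14.5071
  (32 − 31.927)²/31.927 = 0.0002
  (44 − 31.128)²/31.128 = 5.3228
  (11 − 23.945)²/23.945 = 6.9982
  (23 − 38.165)²/38.165 = 6.0259
  (44 − 37.211)²/37.211 = 1.2386
  (37 − 28.624)²/28.624 = 2.4510
  (40 − 26.055)²/26.055 = 7.4636
  (23 − 25.404)²/25.404 = 0.2275
  (8 − 19.541)²/19.541 = 6.8162
χ² = 0.0552 + 12.8049 + 14.5071 + 0.0002 + 5.3228 + 6.9982 + 6.0259 + 1.2386 + 2.4510 + 7.4636 + 0.2275 + 6.8162 = 63.91
df = (4−1)(3−1) = 6. Since 63.91 > 12.592, reject the null hypothesis of independence at α = 0.05.

63.91; reject H₀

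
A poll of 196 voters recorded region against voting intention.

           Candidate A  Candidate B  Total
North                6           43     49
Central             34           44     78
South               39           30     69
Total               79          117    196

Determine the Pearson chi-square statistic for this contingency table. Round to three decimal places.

Grand total N = 196.
Expected counts (row total × column total / N):
  North, Candidate A: 49×79/196 = 19.7500
  North, Candidate B: 49×117/196 = 29.2500
  Central, Candidate A: 78×79/196 = 31.4388
  Central, Candidate B: 78×117/196 = 46.5612
  South, Candidate A: 69×79/196 = 27.8112
  South, Candidate B: 69×117/196 = 41.1888
Contributions (O − E)²/E:
  (6 − 19.7500)²/19.7500 = 9.5728
  (43 − 29.2500)²/29.2500 = 6.4637
  (34 − 31.4388)²/31.4388 = 0.2087
  (44 − 46.5612)²/46.5612 = 0.1409
  (39 − 27.8112)²/27.8112 = 4.5014
  (30 − 41.1888)²/41.1888 = 3.0394
χ² = 9.5728 + 6.4637 + 0.2087 + 0.1409 + 4.5014 + 3.0394 = 23.927

23.927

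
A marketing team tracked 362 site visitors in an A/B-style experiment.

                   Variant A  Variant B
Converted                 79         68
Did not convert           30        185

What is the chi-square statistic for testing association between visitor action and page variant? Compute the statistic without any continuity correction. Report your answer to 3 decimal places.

65.678

Row totals: 147, 215. Column totals: 109, 253. Grand total N = 362.
Expected counts (row total × column total / N):
  Converted, Variant A: 147×109/362 = 44.2624
  Converted, Variant B: 147×253/362 = 102.7376
  Did not convert, Variant A: 215×109/362 = 64.7376
  Did not convert, Variant B: 215×253/362 = 150.2624
Contributions (O − E)²/E:
  (79 − 44.2624)²/44.2624 = 27.2624
  (68 − 102.7376)²/102.7376 = 11.7455
  (30 − 64.7376)²/64.7376 = 18.6399
  (185 − 150.2624)²/150.2624 = 8.0306
χ² = 27.2624 + 11.7455 + 18.6399 + 8.0306 = 65.678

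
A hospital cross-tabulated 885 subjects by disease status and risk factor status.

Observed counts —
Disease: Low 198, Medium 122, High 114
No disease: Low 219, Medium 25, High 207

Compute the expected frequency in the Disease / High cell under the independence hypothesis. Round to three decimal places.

157.417

Row total (Disease) = 434; column total (High) = 321; grand total N = 885.
Expected count = (row total × column total) / N = 434 × 321 / 885 = 157.417.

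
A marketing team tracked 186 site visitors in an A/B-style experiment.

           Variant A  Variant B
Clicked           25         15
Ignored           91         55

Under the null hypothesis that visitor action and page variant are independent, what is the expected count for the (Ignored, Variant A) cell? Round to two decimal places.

Row total (Ignored) = 146; column total (Variant A) = 116; grand total N = 186.
Expected count = (row total × column total) / N = 146 × 116 / 186 = 91.05.

91.05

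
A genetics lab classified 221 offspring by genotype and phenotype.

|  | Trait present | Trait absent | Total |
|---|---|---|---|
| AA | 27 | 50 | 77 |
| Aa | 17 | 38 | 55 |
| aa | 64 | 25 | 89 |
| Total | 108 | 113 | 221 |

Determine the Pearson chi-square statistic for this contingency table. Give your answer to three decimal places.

Grand total N = 221.
Expected counts (row total × column total / N):
  AA, Trait present: 77×108/221 = 37.62896
  AA, Trait absent: 77×113/221 = 39.37104
  Aa, Trait present: 55×108/221 = 26.87783
  Aa, Trait absent: 55×113/221 = 28.12217
  aa, Trait present: 89×108/221 = 43.49321
  aa, Trait absent: 89×113/221 = 45.50679
Contributions (O − E)²/E:
  (27 − 37.62896)²/37.62896 = 3.0023
  (50 − 39.37104)²/39.37104 = 2.8695
  (17 − 26.87783)²/26.87783 = 3.6302
  (38 − 28.12217)²/28.12217 = 3.4696
  (64 − 43.49321)²/43.49321 = 9.6688
  (25 − 45.50679)²/45.50679 = 9.2410
χ² = 3.0023 + 2.8695 + 3.6302 + 3.4696 + 9.6688 + 9.2410 = 31.881

31.881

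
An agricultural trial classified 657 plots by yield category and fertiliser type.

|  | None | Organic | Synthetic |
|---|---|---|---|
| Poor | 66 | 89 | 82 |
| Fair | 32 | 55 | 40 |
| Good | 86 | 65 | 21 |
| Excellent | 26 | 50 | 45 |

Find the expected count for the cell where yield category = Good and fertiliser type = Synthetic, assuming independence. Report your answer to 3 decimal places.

Row total (Good) = 172; column total (Synthetic) = 188; grand total N = 657.
Expected count = (row total × column total) / N = 172 × 188 / 657 = 49.218.

49.218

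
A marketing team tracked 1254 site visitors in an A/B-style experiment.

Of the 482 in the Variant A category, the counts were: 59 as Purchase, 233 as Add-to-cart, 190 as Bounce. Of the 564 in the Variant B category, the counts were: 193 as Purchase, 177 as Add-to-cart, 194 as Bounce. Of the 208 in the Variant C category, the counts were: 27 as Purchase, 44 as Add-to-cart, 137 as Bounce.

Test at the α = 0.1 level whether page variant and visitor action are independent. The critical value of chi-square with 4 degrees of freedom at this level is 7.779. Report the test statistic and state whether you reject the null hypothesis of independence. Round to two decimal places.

Row totals: 482, 564, 208. Column totals: 279, 454, 521. Grand total N = 1254.
Expected counts (row total × column total / N):
  Variant A, Purchase: 482×279/1254 = 107.239
  Variant A, Add-to-cart: 482×454/1254 = 174.504
  Variant A, Bounce: 482×521/1254 = 200.257
  Variant B, Purchase: 564×279/1254 = 125.483
  Variant B, Add-to-cart: 564×454/1254 = 204.191
  Variant B, Bounce: 564×521/1254 = 234.325
  Variant C, Purchase: 208×279/1254 = 46.278
  Variant C, Add-to-cart: 208×454/1254 = 75.305
  Variant C, Bounce: 208×521/1254 = 86.418
Contributions (O − E)²/E:
  (59 − 107.239)²/107.239 = 21.6992
  (233 − 174.504)²/174.504 = 19.6086
  (190 − 200.257)²/200.257 = 0.5254
  (193 − 125.483)²/125.483 = 36.3280
  (177 − 204.191)²/204.191 = 3.6209
  (194 − 234.325)²/234.325 = 6.9395
  (27 − 46.278)²/46.278 = 8.0306
  (44 − 75.305)²/75.305 = 13.0138
  (137 − 86.418)²/86.418 = 29.6065
χ² = 21.6992 + 19.6086 + 0.5254 + 36.3280 + 3.6209 + 6.9395 + 8.0306 + 13.0138 + 29.6065 = 139.37
df = (3−1)(3−1) = 4. Since 139.37 > 7.779, reject the null hypothesis of independence at α = 0.1.

139.37; reject H₀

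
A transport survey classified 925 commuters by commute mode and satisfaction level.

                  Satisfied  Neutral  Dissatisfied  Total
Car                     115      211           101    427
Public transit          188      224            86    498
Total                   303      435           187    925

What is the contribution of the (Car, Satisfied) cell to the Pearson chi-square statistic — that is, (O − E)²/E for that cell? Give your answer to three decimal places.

Row total (Car) = 427; column total (Satisfied) = 303; N = 925.
Expected count E = 427 × 303 / 925 = 139.8714.
Contribution = (O − E)²/E = (115 − 139.8714)² / 139.8714 = 4.423.

4.423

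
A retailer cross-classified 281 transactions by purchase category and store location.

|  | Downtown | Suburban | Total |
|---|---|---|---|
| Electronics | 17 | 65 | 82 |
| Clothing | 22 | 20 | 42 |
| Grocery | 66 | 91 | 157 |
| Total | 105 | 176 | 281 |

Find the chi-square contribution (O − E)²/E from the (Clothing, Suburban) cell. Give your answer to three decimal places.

1.512

Row total (Clothing) = 42; column total (Suburban) = 176; N = 281.
Expected count E = 42 × 176 / 281 = 26.3060.
Contribution = (O − E)²/E = (20 − 26.3060)² / 26.3060 = 1.512.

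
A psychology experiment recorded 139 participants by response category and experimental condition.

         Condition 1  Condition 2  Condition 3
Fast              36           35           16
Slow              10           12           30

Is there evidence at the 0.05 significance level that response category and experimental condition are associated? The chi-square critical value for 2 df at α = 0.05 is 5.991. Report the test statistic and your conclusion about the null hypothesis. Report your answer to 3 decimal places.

22.847; reject H₀

Row totals: 87, 52. Column totals: 46, 47, 46. Grand total N = 139.
Expected counts (row total × column total / N):
  Fast, Condition 1: 87×46/139 = 28.7914
  Fast, Condition 2: 87×47/139 = 29.4173
  Fast, Condition 3: 87×46/139 = 28.7914
  Slow, Condition 1: 52×46/139 = 17.2086
  Slow, Condition 2: 52×47/139 = 17.5827
  Slow, Condition 3: 52×46/139 = 17.2086
Contributions (O − E)²/E:
  (36 − 28.7914)²/28.7914 = 1.8048
  (35 − 29.4173)²/29.4173 = 1.0595
  (16 − 28.7914)²/28.7914 = 5.6829
  (10 − 17.2086)²/17.2086 = 3.0196
  (12 − 17.5827)²/17.5827 = 1.7726
  (30 − 17.2086)²/17.2086 = 9.5080
χ² = 1.8048 + 1.0595 + 5.6829 + 3.0196 + 1.7726 + 9.5080 = 22.847
df = (2−1)(3−1) = 2. Since 22.847 > 5.991, reject the null hypothesis of independence at α = 0.05.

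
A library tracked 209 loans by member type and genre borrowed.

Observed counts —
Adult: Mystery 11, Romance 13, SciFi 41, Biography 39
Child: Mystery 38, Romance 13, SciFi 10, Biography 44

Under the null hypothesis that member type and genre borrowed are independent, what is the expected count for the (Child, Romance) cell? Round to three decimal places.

Row total (Child) = 105; column total (Romance) = 26; grand total N = 209.
Expected count = (row total × column total) / N = 105 × 26 / 209 = 13.062.

13.062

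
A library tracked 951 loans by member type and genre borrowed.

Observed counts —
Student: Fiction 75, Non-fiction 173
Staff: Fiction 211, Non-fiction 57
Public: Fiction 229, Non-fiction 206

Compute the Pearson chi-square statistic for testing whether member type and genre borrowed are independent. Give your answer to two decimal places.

Row totals: 248, 268, 435. Column totals: 515, 436. Grand total N = 951.
Expected counts (row total × column total / N):
  Student, Fiction: 248×515/951 = 134.3007
  Student, Non-fiction: 248×436/951 = 113.6993
  Staff, Fiction: 268×515/951 = 145.1314
  Staff, Non-fiction: 268×436/951 = 122.8686
  Public, Fiction: 435×515/951 = 235.5678
  Public, Non-fiction: 435×436/951 = 199.4322
Contributions (O − E)²/E:
  (75 − 134.3007)²/134.3007 = 26.1843
  (173 − 113.6993)²/113.6993 = 30.9287
  (211 − 145.1314)²/145.1314 = 29.8948
  (57 − 122.8686)²/122.8686 = 35.3115
  (229 − 235.5678)²/235.5678 = 0.1831
  (206 − 199.4322)²/199.4322 = 0.2163
χ² = 26.1843 + 30.9287 + 29.8948 + 35.3115 + 0.1831 + 0.2163 = 122.72

122.72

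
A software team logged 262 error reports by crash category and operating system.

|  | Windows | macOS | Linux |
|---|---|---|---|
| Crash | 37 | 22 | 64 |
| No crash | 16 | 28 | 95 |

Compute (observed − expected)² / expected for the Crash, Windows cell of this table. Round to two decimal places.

5.90

Row total (Crash) = 123; column total (Windows) = 53; N = 262.
Expected count E = 123 × 53 / 262 = 24.882.
Contribution = (O − E)²/E = (37 − 24.882)² / 24.882 = 5.90.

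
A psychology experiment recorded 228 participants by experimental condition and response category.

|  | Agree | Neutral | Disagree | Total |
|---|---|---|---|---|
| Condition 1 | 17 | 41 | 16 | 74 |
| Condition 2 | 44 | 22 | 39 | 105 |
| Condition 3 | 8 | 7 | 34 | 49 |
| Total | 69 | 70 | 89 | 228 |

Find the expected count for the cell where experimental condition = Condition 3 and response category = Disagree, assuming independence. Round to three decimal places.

Row total (Condition 3) = 49; column total (Disagree) = 89; grand total N = 228.
Expected count = (row total × column total) / N = 49 × 89 / 228 = 19.127.

19.127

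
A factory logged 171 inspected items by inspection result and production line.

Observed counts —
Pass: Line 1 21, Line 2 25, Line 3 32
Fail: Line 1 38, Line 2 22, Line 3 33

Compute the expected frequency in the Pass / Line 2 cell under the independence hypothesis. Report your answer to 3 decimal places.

21.439

Row total (Pass) = 78; column total (Line 2) = 47; grand total N = 171.
Expected count = (row total × column total) / N = 78 × 47 / 171 = 21.439.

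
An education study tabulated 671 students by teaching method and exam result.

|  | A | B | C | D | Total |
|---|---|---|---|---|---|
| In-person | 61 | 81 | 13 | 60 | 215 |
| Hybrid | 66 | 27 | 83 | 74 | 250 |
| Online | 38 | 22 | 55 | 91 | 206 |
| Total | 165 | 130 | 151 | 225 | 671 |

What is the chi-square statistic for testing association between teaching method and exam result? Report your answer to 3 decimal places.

109.772

Grand total N = 671.
Expected counts (row total × column total / N):
  In-person, A: 215×165/671 = 52.8689
  In-person, B: 215×130/671 = 41.6542
  In-person, C: 215×151/671 = 48.3830
  In-person, D: 215×225/671 = 72.0939
  Hybrid, A: 250×165/671 = 61.4754
  Hybrid, B: 250×130/671 = 48.4352
  Hybrid, C: 250×151/671 = 56.2593
  Hybrid, D: 250×225/671 = 83.8301
  Online, A: 206×165/671 = 50.6557
  Online, B: 206×130/671 = 39.9106
  Online, C: 206×151/671 = 46.3577
  Online, D: 206×225/671 = 69.0760
Contributions (O − E)²/E:
  (61 − 52.8689)²/52.8689 = 1.2505
  (81 − 41.6542)²/41.6542 = 37.1653
  (13 − 48.3830)²/48.3830 = 25.8760
  (60 − 72.0939)²/72.0939 = 2.0288
  (66 − 61.4754)²/61.4754 = 0.3330
  (27 − 48.4352)²/48.4352 = 9.4862
  (83 − 56.2593)²/56.2593 = 12.7102
  (74 − 83.8301)²/83.8301 = 1.1527
  (38 − 50.6557)²/50.6557 = 3.1619
  (22 − 39.9106)²/39.9106 = 8.0377
  (55 − 46.3577)²/46.3577 = 1.6112
  (91 − 69.0760)²/69.0760 = 6.9584
χ² = 1.2505 + 37.1653 + 25.8760 + 2.0288 + 0.3330 + 9.4862 + 12.7102 + 1.1527 + 3.1619 + 8.0377 + 1.6112 + 6.9584 = 109.772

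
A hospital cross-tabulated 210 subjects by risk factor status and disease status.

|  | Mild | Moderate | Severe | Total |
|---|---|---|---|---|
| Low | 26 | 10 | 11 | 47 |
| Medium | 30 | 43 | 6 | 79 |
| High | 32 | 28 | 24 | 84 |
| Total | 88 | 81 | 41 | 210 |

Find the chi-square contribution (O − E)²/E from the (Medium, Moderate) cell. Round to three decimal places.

5.151

Row total (Medium) = 79; column total (Moderate) = 81; N = 210.
Expected count E = 79 × 81 / 210 = 30.4714.
Contribution = (O − E)²/E = (43 − 30.4714)² / 30.4714 = 5.151.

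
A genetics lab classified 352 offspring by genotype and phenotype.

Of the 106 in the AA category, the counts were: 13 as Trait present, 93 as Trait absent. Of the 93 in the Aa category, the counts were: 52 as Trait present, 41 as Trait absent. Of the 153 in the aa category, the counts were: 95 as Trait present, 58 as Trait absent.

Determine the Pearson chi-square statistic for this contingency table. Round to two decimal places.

Row totals: 106, 93, 153. Column totals: 160, 192. Grand total N = 352.
Expected counts (row total × column total / N):
  AA, Trait present: 106×160/352 = 48.182
  AA, Trait absent: 106×192/352 = 57.818
  Aa, Trait present: 93×160/352 = 42.273
  Aa, Trait absent: 93×192/352 = 50.727
  aa, Trait present: 153×160/352 = 69.545
  aa, Trait absent: 153×192/352 = 83.455
Contributions (O − E)²/E:
  (13 − 48.182)²/48.182 = 25.6895
  (93 − 57.818)²/57.818 = 21.4081
  (52 − 42.273)²/42.273 = 2.2382
  (41 − 50.727)²/50.727 = 1.8652
  (95 − 69.545)²/69.545 = 9.3171
  (58 − 83.455)²/83.455 = 7.7641
χ² = 25.6895 + 21.4081 + 2.2382 + 1.8652 + 9.3171 + 7.7641 = 68.28

68.28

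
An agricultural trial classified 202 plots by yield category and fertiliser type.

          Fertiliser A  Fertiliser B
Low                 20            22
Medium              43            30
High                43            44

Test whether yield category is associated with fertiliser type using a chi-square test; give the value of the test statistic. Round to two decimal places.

Row totals: 42, 73, 87. Column totals: 106, 96. Grand total N = 202.
Expected counts (row total × column total / N):
  Low, Fertiliser A: 42×106/202 = 22.040
  Low, Fertiliser B: 42×96/202 = 19.960
  Medium, Fertiliser A: 73×106/202 = 38.307
  Medium, Fertiliser B: 73×96/202 = 34.693
  High, Fertiliser A: 87×106/202 = 45.653
  High, Fertiliser B: 87×96/202 = 41.347
Contributions (O − E)²/E:
  (20 − 22.040)²/22.040 = 0.1888
  (22 − 19.960)²/19.960 = 0.2085
  (43 − 38.307)²/38.307 = 0.5749
  (30 − 34.693)²/34.693 = 0.6348
  (43 − 45.653)²/45.653 = 0.1542
  (44 − 41.347)²/41.347 = 0.1702
χ² = 0.1888 + 0.2085 + 0.5749 + 0.6348 + 0.1542 + 0.1702 = 1.93

1.93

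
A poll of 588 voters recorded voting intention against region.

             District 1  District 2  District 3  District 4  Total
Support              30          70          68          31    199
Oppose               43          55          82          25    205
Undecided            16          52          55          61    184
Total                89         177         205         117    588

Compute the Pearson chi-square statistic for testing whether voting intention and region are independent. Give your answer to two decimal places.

39.41

Grand total N = 588.
Expected counts (row total × column total / N):
  Support, District 1: 199×89/588 = 30.1207
  Support, District 2: 199×177/588 = 59.9031
  Support, District 3: 199×205/588 = 69.3793
  Support, District 4: 199×117/588 = 39.5969
  Oppose, District 1: 205×89/588 = 31.0289
  Oppose, District 2: 205×177/588 = 61.7092
  Oppose, District 3: 205×205/588 = 71.4711
  Oppose, District 4: 205×117/588 = 40.7908
  Undecided, District 1: 184×89/588 = 27.8503
  Undecided, District 2: 184×177/588 = 55.3878
  Undecided, District 3: 184×205/588 = 64.1497
  Undecided, District 4: 184×117/588 = 36.6122
Contributions (O − E)²/E:
  (30 − 30.1207)²/30.1207 = 0.0005
  (70 − 59.9031)²/59.9031 = 1.7019
  (68 − 69.3793)²/69.3793 = 0.0274
  (31 − 39.5969)²/39.5969 = 1.8665
  (43 − 31.0289)²/31.0289 = 4.6185
  (55 − 61.7092)²/61.7092 = 0.7294
  (82 − 71.4711)²/71.4711 = 1.5511
  (25 − 40.7908)²/40.7908 = 6.1129
  (16 − 27.8503)²/27.8503 = 5.0423
  (52 − 55.3878)²/55.3878 = 0.2072
  (55 − 64.1497)²/64.1497 = 1.3050
  (61 − 36.6122)²/36.6122 = 16.2450
χ² = 0.0005 + 1.7019 + 0.0274 + 1.8665 + 4.6185 + 0.7294 + 1.5511 + 6.1129 + 5.0423 + 0.2072 + 1.3050 + 16.2450 = 39.41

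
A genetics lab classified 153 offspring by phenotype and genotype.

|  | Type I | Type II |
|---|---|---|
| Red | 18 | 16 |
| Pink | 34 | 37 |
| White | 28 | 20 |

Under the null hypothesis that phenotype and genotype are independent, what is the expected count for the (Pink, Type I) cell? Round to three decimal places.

Row total (Pink) = 71; column total (Type I) = 80; grand total N = 153.
Expected count = (row total × column total) / N = 71 × 80 / 153 = 37.124.

37.124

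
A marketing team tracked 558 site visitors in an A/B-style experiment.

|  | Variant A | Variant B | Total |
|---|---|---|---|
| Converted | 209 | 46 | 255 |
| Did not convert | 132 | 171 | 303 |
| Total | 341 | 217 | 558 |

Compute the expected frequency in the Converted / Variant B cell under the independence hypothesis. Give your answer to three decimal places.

99.167

Row total (Converted) = 255; column total (Variant B) = 217; grand total N = 558.
Expected count = (row total × column total) / N = 255 × 217 / 558 = 99.167.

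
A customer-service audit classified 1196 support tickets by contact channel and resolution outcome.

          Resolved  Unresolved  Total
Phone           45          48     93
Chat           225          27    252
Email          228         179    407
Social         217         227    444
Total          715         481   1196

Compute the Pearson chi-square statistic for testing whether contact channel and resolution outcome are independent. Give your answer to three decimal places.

Grand total N = 1196.
Expected counts (row total × column total / N):
  Phone, Resolved: 93×715/1196 = 55.5978
  Phone, Unresolved: 93×481/1196 = 37.4022
  Chat, Resolved: 252×715/1196 = 150.6522
  Chat, Unresolved: 252×481/1196 = 101.3478
  Email, Resolved: 407×715/1196 = 243.3152
  Email, Unresolved: 407×481/1196 = 163.6848
  Social, Resolved: 444×715/1196 = 265.4348
  Social, Unresolved: 444×481/1196 = 178.5652
Contributions (O − E)²/E:
  (45 − 55.5978)²/55.5978 = 2.0201
  (48 − 37.4022)²/37.4022 = 3.0029
  (225 − 150.6522)²/150.6522 = 36.6911
  (27 − 101.3478)²/101.3478 = 54.5409
  (228 − 243.3152)²/243.3152 = 0.9640
  (179 − 163.6848)²/163.6848 = 1.4330
  (217 − 265.4348)²/265.4348 = 8.8381
  (227 − 178.5652)²/178.5652 = 13.1377
χ² = 2.0201 + 3.0029 + 36.6911 + 54.5409 + 0.9640 + 1.4330 + 8.8381 + 13.1377 = 120.628

120.628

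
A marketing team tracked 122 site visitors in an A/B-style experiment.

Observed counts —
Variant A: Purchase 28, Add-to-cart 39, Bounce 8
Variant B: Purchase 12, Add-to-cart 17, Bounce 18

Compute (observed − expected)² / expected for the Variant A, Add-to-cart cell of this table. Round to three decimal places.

0.608

Row total (Variant A) = 75; column total (Add-to-cart) = 56; N = 122.
Expected count E = 75 × 56 / 122 = 34.4262.
Contribution = (O − E)²/E = (39 − 34.4262)² / 34.4262 = 0.608.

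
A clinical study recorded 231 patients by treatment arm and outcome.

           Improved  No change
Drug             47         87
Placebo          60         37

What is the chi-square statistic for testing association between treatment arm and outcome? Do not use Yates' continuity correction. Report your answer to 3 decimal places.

16.231

Row totals: 134, 97. Column totals: 107, 124. Grand total N = 231.
Expected counts (row total × column total / N):
  Drug, Improved: 134×107/231 = 62.0693
  Drug, No change: 134×124/231 = 71.9307
  Placebo, Improved: 97×107/231 = 44.9307
  Placebo, No change: 97×124/231 = 52.0693
Contributions (O − E)²/E:
  (47 − 62.0693)²/62.0693 = 3.6586
  (87 − 71.9307)²/71.9307 = 3.1570
  (60 − 44.9307)²/44.9307 = 5.0541
  (37 − 52.0693)²/52.0693 = 4.3612
χ² = 3.6586 + 3.1570 + 5.0541 + 4.3612 = 16.231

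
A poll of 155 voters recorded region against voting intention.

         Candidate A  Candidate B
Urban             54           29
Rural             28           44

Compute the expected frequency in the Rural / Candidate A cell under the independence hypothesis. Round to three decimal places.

38.090

Row total (Rural) = 72; column total (Candidate A) = 82; grand total N = 155.
Expected count = (row total × column total) / N = 72 × 82 / 155 = 38.090.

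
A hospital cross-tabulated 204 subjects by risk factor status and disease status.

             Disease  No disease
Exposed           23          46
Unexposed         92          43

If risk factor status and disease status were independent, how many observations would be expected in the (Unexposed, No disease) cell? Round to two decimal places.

Row total (Unexposed) = 135; column total (No disease) = 89; grand total N = 204.
Expected count = (row total × column total) / N = 135 × 89 / 204 = 58.90.

58.90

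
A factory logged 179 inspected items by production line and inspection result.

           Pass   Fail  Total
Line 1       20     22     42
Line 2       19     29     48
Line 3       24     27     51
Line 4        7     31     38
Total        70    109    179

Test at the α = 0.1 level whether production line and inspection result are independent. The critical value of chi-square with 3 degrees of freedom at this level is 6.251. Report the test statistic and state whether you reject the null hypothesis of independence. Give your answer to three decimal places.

9.465; reject H₀

Grand total N = 179.
Expected counts (row total × column total / N):
  Line 1, Pass: 42×70/179 = 16.4246
  Line 1, Fail: 42×109/179 = 25.5754
  Line 2, Pass: 48×70/179 = 18.7709
  Line 2, Fail: 48×109/179 = 29.2291
  Line 3, Pass: 51×70/179 = 19.9441
  Line 3, Fail: 51×109/179 = 31.0559
  Line 4, Pass: 38×70/179 = 14.8603
  Line 4, Fail: 38×109/179 = 23.1397
Contributions (O − E)²/E:
  (20 − 16.4246)²/16.4246 = 0.7783
  (22 − 25.5754)²/25.5754 = 0.4998
  (19 − 18.7709)²/18.7709 = 0.0028
  (29 − 29.2291)²/29.2291 = 0.0018
  (24 − 19.9441)²/19.9441 = 0.8248
  (27 − 31.0559)²/31.0559 = 0.5297
  (7 − 14.8603)²/14.8603 = 4.1577
  (31 − 23.1397)²/23.1397 = 2.6701
χ² = 0.7783 + 0.4998 + 0.0028 + 0.0018 + 0.8248 + 0.5297 + 4.1577 + 2.6701 = 9.465
df = (4−1)(2−1) = 3. Since 9.465 > 6.251, reject the null hypothesis of independence at α = 0.1.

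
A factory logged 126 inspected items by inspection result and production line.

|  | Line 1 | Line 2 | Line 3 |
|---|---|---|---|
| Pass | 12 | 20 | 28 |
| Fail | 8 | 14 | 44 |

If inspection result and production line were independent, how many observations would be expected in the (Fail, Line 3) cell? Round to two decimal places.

37.71

Row total (Fail) = 66; column total (Line 3) = 72; grand total N = 126.
Expected count = (row total × column total) / N = 66 × 72 / 126 = 37.71.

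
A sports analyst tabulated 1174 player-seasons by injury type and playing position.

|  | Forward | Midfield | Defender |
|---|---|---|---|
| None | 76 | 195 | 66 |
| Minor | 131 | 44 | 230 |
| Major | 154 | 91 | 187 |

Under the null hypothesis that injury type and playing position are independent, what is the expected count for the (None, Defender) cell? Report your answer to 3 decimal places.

Row total (None) = 337; column total (Defender) = 483; grand total N = 1174.
Expected count = (row total × column total) / N = 337 × 483 / 1174 = 138.647.

138.647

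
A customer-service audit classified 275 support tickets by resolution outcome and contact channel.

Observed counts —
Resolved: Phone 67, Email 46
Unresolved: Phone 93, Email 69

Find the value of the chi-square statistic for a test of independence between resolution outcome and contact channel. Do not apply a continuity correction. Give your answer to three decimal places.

Row totals: 113, 162. Column totals: 160, 115. Grand total N = 275.
Expected counts (row total × column total / N):
  Resolved, Phone: 113×160/275 = 65.7455
  Resolved, Email: 113×115/275 = 47.2545
  Unresolved, Phone: 162×160/275 = 94.2545
  Unresolved, Email: 162×115/275 = 67.7455
Contributions (O − E)²/E:
  (67 − 65.7455)²/65.7455 = 0.0239
  (46 − 47.2545)²/47.2545 = 0.0333
  (93 − 94.2545)²/94.2545 = 0.0167
  (69 − 67.7455)²/67.7455 = 0.0232
χ² = 0.0239 + 0.0333 + 0.0167 + 0.0232 = 0.097

0.097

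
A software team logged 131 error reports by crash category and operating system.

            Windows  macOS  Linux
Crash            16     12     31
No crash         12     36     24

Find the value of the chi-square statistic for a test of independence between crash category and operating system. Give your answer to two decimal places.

Row totals: 59, 72. Column totals: 28, 48, 55. Grand total N = 131.
Expected counts (row total × column total / N):
  Crash, Windows: 59×28/131 = 12.611
  Crash, macOS: 59×48/131 = 21.618
  Crash, Linux: 59×55/131 = 24.771
  No crash, Windows: 72×28/131 = 15.389
  No crash, macOS: 72×48/131 = 26.382
  No crash, Linux: 72×55/131 = 30.229
Contributions (O − E)²/E:
  (16 − 12.611)²/12.611 = 0.9107
  (12 − 21.618)²/21.618 = 4.2791
  (31 − 24.771)²/24.771 = 1.5664
  (12 − 15.389)²/15.389 = 0.7463
  (36 − 26.382)²/26.382 = 3.5064
  (24 − 30.229)²/30.229 = 1.2836
χ² = 0.9107 + 4.2791 + 1.5664 + 0.7463 + 3.5064 + 1.2836 = 12.29

12.29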